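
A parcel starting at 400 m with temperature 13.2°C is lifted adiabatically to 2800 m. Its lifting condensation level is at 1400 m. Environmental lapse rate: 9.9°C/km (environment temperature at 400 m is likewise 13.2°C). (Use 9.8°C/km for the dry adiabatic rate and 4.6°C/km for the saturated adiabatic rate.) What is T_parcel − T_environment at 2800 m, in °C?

Parcel:
  400 → 1400 m (dry, 9.8°C/km): ΔT = -9.8 × 1 = -9.8°C → T = 3.4°C
  1400 → 2800 m (saturated, 4.6°C/km): ΔT = -4.6 × 1.4 = -6.44°C → T = -3.04°C
Environment:
  400 → 2800 m (environment, 9.9°C/km): ΔT = -9.9 × 2.4 = -23.76°C → T = -10.56°C
T_parcel − T_env = -3.04 − (-10.56) = +7.52°C

+7.52°C (parcel warmer than environment)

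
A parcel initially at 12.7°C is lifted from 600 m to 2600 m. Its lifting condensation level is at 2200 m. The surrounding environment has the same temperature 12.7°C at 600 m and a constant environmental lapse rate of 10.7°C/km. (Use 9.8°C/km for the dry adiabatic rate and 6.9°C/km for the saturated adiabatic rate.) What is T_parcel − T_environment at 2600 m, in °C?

Parcel:
  600–2200 m, dry: Δz = 1.6 km ⇒ ΔT = -15.68°C; T = -2.98°C
  2200–2600 m, saturated: Δz = 0.4 km ⇒ ΔT = -2.76°C; T = -5.74°C
Environment:
  600–2600 m, environment: Δz = 2 km ⇒ ΔT = -21.4°C; T = -8.7°C
T_parcel − T_env = -5.74 − (-8.7) = +2.96°C

+2.96°C (parcel warmer than environment)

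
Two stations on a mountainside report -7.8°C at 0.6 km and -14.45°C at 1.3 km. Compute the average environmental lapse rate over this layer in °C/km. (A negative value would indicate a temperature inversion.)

9.5°C/km

Γ = −ΔT/Δz = (-7.8 − (-14.45)) / (1300 − 600) m
  = 6.65°C / 0.7 km = 9.5°C/km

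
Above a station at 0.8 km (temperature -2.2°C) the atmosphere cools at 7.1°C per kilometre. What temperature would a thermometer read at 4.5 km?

-28.47°C

800 → 4500 m (environmental, 7.1°C/km): ΔT = -7.1 × 3.7 = -26.27°C → T = -28.47°C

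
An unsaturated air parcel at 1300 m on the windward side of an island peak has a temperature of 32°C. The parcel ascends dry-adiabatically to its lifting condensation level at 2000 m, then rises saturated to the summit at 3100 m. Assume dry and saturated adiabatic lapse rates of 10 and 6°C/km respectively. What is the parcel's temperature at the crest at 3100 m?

1300 → 2000 m (dry, 10°C/km): ΔT = -10 × 0.7 = -7°C → T = 25°C
2000 → 3100 m (saturated, 6°C/km): ΔT = -6 × 1.1 = -6.6°C → T = 18.4°C

18.4°C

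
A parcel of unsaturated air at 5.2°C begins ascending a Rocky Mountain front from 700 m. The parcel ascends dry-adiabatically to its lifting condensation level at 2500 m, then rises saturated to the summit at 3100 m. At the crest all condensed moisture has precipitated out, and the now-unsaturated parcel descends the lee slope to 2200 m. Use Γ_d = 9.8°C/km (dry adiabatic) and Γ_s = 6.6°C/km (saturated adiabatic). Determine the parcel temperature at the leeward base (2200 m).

-7.58°C

700 → 2500 m (dry, 9.8°C/km): ΔT = -9.8 × 1.8 = -17.64°C → T = -12.44°C
2500 → 3100 m (saturated, 6.6°C/km): ΔT = -6.6 × 0.6 = -3.96°C → T = -16.4°C
3100 → 2200 m (dry descent, 9.8°C/km): ΔT = +9.8 × 0.9 = +8.82°C → T = -7.58°C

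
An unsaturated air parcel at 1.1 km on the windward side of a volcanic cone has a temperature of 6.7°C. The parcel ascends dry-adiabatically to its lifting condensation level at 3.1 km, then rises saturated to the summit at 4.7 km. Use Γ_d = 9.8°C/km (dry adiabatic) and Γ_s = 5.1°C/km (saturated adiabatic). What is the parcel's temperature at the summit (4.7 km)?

-21.06°C

1100–3100 m, dry: Δz = 2 km ⇒ ΔT = -19.6°C; T = -12.9°C
3100–4700 m, saturated: Δz = 1.6 km ⇒ ΔT = -8.16°C; T = -21.06°C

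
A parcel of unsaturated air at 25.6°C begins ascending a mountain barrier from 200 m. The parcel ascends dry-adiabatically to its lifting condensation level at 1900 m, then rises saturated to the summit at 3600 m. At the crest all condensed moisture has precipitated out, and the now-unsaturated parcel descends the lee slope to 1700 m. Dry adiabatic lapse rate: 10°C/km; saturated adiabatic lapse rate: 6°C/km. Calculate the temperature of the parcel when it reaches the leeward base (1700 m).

17.4°C

200–1900 m, dry: Δz = 1.7 km ⇒ ΔT = -17°C; T = 8.6°C
1900–3600 m, saturated: Δz = 1.7 km ⇒ ΔT = -10.2°C; T = -1.6°C
3600–1700 m, dry descent: Δz = 1.9 km ⇒ ΔT = +19°C; T = 17.4°C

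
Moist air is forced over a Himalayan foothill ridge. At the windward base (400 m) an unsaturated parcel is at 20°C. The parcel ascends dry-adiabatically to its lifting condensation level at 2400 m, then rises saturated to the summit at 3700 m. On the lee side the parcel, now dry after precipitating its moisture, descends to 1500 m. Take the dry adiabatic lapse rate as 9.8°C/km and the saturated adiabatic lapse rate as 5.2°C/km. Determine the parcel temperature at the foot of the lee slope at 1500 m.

400 → 2400 m (dry, 9.8°C/km): ΔT = -9.8 × 2 = -19.6°C → T = 0.4°C
2400 → 3700 m (saturated, 5.2°C/km): ΔT = -5.2 × 1.3 = -6.76°C → T = -6.36°C
3700 → 1500 m (dry descent, 9.8°C/km): ΔT = +9.8 × 2.2 = +21.56°C → T = 15.2°C

15.2°C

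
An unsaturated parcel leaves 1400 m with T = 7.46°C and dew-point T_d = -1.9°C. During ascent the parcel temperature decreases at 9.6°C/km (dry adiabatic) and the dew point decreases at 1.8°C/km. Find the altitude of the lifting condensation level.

2600 m

T and T_d converge at 9.6 − 1.8 = 7.8°C per km
Height above start = (7.46 − (-1.9)) / 7.8 = 1.2 km
LCL altitude = 1400 m + 1200 m = 2600 m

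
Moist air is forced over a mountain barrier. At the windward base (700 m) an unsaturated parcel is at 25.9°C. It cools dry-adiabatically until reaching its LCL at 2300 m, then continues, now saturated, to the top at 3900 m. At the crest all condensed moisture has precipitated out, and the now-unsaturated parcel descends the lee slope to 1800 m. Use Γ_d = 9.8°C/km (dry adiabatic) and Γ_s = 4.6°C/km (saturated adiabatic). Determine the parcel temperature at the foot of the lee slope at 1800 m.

23.44°C

From 700 m to 2300 m (dry): cools by 9.8 × 1.6 = 15.68°C, giving 10.22°C.
From 2300 m to 3900 m (saturated): cools by 4.6 × 1.6 = 7.36°C, giving 2.86°C.
From 3900 m to 1800 m (dry descent): warms by 9.8 × 2.1 = 20.58°C, giving 23.44°C.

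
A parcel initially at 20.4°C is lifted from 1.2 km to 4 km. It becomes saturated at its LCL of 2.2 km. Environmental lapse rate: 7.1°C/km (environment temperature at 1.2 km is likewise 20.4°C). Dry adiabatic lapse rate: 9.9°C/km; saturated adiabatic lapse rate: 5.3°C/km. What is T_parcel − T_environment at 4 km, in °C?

+0.44°C (parcel warmer than environment)

Parcel:
  From 1200 m to 2200 m (dry): cools by 9.9 × 1 = 9.9°C, giving 10.5°C.
  From 2200 m to 4000 m (saturated): cools by 5.3 × 1.8 = 9.54°C, giving 0.96°C.
Environment:
  From 1200 m to 4000 m (environment): cools by 7.1 × 2.8 = 19.88°C, giving 0.52°C.
T_parcel − T_env = 0.96 − 0.52 = +0.44°C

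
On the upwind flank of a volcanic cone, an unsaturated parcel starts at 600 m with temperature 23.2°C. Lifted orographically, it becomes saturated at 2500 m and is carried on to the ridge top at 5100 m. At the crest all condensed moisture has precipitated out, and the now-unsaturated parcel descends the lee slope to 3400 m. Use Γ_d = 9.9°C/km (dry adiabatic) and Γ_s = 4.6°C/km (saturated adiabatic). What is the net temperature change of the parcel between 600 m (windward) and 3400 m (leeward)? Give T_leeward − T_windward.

-13.94°C

600 → 2500 m (dry, 9.9°C/km): ΔT = -9.9 × 1.9 = -18.81°C → T = 4.39°C
2500 → 5100 m (saturated, 4.6°C/km): ΔT = -4.6 × 2.6 = -11.96°C → T = -7.57°C
5100 → 3400 m (dry descent, 9.9°C/km): ΔT = +9.9 × 1.7 = +16.83°C → T = 9.26°C
Net change vs windward start: 9.26 − 23.2 = -13.94°C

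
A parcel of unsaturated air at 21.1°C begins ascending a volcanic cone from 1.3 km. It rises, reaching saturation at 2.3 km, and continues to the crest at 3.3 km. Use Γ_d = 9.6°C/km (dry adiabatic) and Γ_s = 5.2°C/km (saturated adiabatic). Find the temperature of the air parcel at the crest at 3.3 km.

6.3°C

1300–2300 m, dry: Δz = 1 km ⇒ ΔT = -9.6°C; T = 11.5°C
2300–3300 m, saturated: Δz = 1 km ⇒ ΔT = -5.2°C; T = 6.3°C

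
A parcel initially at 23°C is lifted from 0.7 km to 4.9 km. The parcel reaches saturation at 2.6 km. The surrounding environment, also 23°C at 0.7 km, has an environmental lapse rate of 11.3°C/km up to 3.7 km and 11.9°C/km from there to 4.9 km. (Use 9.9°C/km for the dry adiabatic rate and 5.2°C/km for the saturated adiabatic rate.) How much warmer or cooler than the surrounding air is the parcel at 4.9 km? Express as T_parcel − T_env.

+17.41°C (parcel warmer than environment)

Parcel:
  700 → 2600 m (dry, 9.9°C/km): ΔT = -9.9 × 1.9 = -18.81°C → T = 4.19°C
  2600 → 4900 m (saturated, 5.2°C/km): ΔT = -5.2 × 2.3 = -11.96°C → T = -7.77°C
Environment:
  700 → 3700 m (environment, lower layer, 11.3°C/km): ΔT = -11.3 × 3 = -33.9°C → T = -10.9°C
  3700 → 4900 m (environment, upper layer, 11.9°C/km): ΔT = -11.9 × 1.2 = -14.28°C → T = -25.18°C
T_parcel − T_env = -7.77 − (-25.18) = +17.41°C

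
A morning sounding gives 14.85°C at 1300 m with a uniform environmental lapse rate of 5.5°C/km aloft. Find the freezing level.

Height above start = (14.85 − 0) / 5.5 = 2.7 km
Altitude = 1300 m + 2700 m = 4000 m

4000 m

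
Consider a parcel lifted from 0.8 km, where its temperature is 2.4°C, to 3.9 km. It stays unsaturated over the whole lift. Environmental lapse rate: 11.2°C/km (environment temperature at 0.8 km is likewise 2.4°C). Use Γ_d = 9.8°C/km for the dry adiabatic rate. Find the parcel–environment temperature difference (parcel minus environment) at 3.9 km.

Parcel:
  Dry to 3900 m: -9.8 × 3.1 km = -30.38°C, so T = -27.98°C.
Environment:
  Environment to 3900 m: -11.2 × 3.1 km = -34.72°C, so T = -32.32°C.
T_parcel − T_env = -27.98 − (-32.32) = +4.34°C

+4.34°C (parcel warmer than environment)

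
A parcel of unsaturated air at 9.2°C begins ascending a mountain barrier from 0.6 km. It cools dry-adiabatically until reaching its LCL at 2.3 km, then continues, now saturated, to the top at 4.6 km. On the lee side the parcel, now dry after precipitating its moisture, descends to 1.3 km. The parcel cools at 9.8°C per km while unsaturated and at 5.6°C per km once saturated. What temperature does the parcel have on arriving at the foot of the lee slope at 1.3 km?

12°C

From 600 m to 2300 m (dry): cools by 9.8 × 1.7 = 16.66°C, giving -7.46°C.
From 2300 m to 4600 m (saturated): cools by 5.6 × 2.3 = 12.88°C, giving -20.34°C.
From 4600 m to 1300 m (dry descent): warms by 9.8 × 3.3 = 32.34°C, giving 12°C.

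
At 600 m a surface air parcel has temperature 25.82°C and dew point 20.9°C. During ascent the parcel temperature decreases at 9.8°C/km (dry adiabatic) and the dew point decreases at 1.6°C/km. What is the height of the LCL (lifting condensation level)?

T and T_d converge at 9.8 − 1.6 = 8.2°C per km
Height above start = (25.82 − 20.9) / 8.2 = 0.6 km
LCL altitude = 600 m + 600 m = 1200 m

1200 m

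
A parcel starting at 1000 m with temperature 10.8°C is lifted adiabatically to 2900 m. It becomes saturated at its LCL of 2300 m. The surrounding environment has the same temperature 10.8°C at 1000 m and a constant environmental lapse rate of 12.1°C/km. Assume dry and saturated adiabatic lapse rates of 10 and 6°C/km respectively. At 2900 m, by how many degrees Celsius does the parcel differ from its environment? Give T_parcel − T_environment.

+6.39°C (parcel warmer than environment)

Parcel:
  1000 → 2300 m (dry, 10°C/km): ΔT = -10 × 1.3 = -13°C → T = -2.2°C
  2300 → 2900 m (saturated, 6°C/km): ΔT = -6 × 0.6 = -3.6°C → T = -5.8°C
Environment:
  1000 → 2900 m (environment, 12.1°C/km): ΔT = -12.1 × 1.9 = -22.99°C → T = -12.19°C
T_parcel − T_env = -5.8 − (-12.19) = +6.39°C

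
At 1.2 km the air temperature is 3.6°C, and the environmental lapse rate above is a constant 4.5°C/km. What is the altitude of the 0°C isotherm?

2 km

Height above start = (3.6 − 0) / 4.5 = 0.8 km
Altitude = 1200 m + 800 m = 2000 m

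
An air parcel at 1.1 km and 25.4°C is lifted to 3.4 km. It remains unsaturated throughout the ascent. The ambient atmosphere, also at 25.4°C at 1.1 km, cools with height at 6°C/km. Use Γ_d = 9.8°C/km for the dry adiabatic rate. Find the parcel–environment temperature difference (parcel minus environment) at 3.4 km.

-8.74°C (parcel cooler than environment)

Parcel:
  From 1100 m to 3400 m (dry): cools by 9.8 × 2.3 = 22.54°C, giving 2.86°C.
Environment:
  From 1100 m to 3400 m (environment): cools by 6 × 2.3 = 13.8°C, giving 11.6°C.
T_parcel − T_env = 2.86 − 11.6 = -8.74°C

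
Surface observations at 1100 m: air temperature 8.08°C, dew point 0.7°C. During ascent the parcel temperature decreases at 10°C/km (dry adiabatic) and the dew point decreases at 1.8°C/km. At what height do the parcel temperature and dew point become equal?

2000 m

T and T_d converge at 10 − 1.8 = 8.2°C per km
Height above start = (8.08 − 0.7) / 8.2 = 0.9 km
LCL altitude = 1100 m + 900 m = 2000 m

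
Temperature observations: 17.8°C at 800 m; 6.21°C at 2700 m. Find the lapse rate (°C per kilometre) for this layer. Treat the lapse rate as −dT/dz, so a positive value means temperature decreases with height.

Γ = −ΔT/Δz = (17.8 − 6.21) / (2700 − 800) m
  = 11.59°C / 1.9 km = 6.1°C/km

6.1°C/km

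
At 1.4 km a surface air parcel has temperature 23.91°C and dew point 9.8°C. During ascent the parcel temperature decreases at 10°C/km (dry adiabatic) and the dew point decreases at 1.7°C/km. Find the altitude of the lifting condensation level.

3.1 km

T and T_d converge at 10 − 1.7 = 8.3°C per km
Height above start = (23.91 − 9.8) / 8.3 = 1.7 km
LCL altitude = 1400 m + 1700 m = 3100 m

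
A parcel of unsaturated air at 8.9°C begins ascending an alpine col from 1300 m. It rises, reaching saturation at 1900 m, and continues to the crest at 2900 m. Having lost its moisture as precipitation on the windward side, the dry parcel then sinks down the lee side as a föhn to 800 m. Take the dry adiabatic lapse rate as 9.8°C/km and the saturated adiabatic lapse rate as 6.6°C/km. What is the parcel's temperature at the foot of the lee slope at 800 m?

17°C

1300 → 1900 m (dry, 9.8°C/km): ΔT = -9.8 × 0.6 = -5.88°C → T = 3.02°C
1900 → 2900 m (saturated, 6.6°C/km): ΔT = -6.6 × 1 = -6.6°C → T = -3.58°C
2900 → 800 m (dry descent, 9.8°C/km): ΔT = +9.8 × 2.1 = +20.58°C → T = 17°C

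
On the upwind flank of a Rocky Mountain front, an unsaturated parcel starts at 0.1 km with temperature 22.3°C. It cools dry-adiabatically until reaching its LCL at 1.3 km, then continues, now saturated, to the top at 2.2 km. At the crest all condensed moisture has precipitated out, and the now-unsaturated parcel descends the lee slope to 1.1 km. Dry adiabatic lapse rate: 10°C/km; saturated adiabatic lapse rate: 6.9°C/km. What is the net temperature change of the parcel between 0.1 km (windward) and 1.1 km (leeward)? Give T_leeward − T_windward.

-7.21°C

From 100 m to 1300 m (dry): cools by 10 × 1.2 = 12°C, giving 10.3°C.
From 1300 m to 2200 m (saturated): cools by 6.9 × 0.9 = 6.21°C, giving 4.09°C.
From 2200 m to 1100 m (dry descent): warms by 10 × 1.1 = 11°C, giving 15.09°C.
Net change vs windward start: 15.09 − 22.3 = -7.21°C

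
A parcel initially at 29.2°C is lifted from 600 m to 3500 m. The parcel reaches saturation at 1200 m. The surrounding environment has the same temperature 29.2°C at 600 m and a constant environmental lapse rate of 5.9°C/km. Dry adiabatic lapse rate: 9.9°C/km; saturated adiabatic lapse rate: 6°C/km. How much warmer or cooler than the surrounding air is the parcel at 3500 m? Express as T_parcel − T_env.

Parcel:
  600–1200 m, dry: Δz = 0.6 km ⇒ ΔT = -5.94°C; T = 23.26°C
  1200–3500 m, saturated: Δz = 2.3 km ⇒ ΔT = -13.8°C; T = 9.46°C
Environment:
  600–3500 m, environment: Δz = 2.9 km ⇒ ΔT = -17.11°C; T = 12.09°C
T_parcel − T_env = 9.46 − 12.09 = -2.63°C

-2.63°C (parcel cooler than environment)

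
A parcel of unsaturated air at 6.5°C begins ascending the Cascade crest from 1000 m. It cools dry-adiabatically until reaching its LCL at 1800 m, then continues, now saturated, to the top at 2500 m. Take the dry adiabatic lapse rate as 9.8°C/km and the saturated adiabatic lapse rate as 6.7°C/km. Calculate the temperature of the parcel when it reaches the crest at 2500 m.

1000 → 1800 m (dry, 9.8°C/km): ΔT = -9.8 × 0.8 = -7.84°C → T = -1.34°C
1800 → 2500 m (saturated, 6.7°C/km): ΔT = -6.7 × 0.7 = -4.69°C → T = -6.03°C

-6.03°C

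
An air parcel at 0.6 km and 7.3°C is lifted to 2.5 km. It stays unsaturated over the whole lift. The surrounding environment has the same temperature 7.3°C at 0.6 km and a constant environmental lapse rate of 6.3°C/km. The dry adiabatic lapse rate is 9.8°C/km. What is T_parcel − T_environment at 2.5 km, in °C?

Parcel:
  From 600 m to 2500 m (dry): cools by 9.8 × 1.9 = 18.62°C, giving -11.32°C.
Environment:
  From 600 m to 2500 m (environment): cools by 6.3 × 1.9 = 11.97°C, giving -4.67°C.
T_parcel − T_env = -11.32 − (-4.67) = -6.65°C

-6.65°C (parcel cooler than environment)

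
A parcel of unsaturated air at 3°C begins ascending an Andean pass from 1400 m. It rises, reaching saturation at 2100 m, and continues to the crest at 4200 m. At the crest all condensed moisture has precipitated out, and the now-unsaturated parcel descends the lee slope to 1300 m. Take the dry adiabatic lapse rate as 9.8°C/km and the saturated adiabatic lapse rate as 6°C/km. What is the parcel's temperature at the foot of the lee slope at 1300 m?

11.96°C

1400 → 2100 m (dry, 9.8°C/km): ΔT = -9.8 × 0.7 = -6.86°C → T = -3.86°C
2100 → 4200 m (saturated, 6°C/km): ΔT = -6 × 2.1 = -12.6°C → T = -16.46°C
4200 → 1300 m (dry descent, 9.8°C/km): ΔT = +9.8 × 2.9 = +28.42°C → T = 11.96°C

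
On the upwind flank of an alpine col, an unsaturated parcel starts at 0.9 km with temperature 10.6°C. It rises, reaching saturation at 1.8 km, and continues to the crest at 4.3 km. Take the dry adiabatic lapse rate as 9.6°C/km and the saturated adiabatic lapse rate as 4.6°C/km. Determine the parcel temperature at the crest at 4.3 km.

-9.54°C

Dry to 1800 m: -9.6 × 0.9 km = -8.64°C, so T = 1.96°C.
Saturated to 4300 m: -4.6 × 2.5 km = -11.5°C, so T = -9.54°C.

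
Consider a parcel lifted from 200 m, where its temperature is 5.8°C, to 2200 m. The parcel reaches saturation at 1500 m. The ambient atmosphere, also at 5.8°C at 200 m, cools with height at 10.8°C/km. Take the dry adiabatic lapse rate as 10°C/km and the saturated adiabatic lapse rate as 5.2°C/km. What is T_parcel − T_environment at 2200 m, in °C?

Parcel:
  Dry to 1500 m: -10 × 1.3 km = -13°C, so T = -7.2°C.
  Saturated to 2200 m: -5.2 × 0.7 km = -3.64°C, so T = -10.84°C.
Environment:
  Environment to 2200 m: -10.8 × 2 km = -21.6°C, so T = -15.8°C.
T_parcel − T_env = -10.84 − (-15.8) = +4.96°C

+4.96°C (parcel warmer than environment)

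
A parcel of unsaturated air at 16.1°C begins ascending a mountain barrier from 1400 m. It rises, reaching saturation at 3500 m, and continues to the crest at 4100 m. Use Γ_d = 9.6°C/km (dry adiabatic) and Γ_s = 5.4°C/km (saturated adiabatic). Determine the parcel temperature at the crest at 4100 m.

-7.3°C

1400 → 3500 m (dry, 9.6°C/km): ΔT = -9.6 × 2.1 = -20.16°C → T = -4.06°C
3500 → 4100 m (saturated, 5.4°C/km): ΔT = -5.4 × 0.6 = -3.24°C → T = -7.3°C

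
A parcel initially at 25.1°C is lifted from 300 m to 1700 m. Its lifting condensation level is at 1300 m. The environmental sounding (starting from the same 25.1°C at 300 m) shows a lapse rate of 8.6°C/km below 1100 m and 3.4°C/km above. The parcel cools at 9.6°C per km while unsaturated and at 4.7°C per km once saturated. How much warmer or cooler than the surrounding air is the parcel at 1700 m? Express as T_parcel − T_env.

Parcel:
  Dry to 1300 m: -9.6 × 1 km = -9.6°C, so T = 15.5°C.
  Saturated to 1700 m: -4.7 × 0.4 km = -1.88°C, so T = 13.62°C.
Environment:
  Environment, lower layer to 1100 m: -8.6 × 0.8 km = -6.88°C, so T = 18.22°C.
  Environment, upper layer to 1700 m: -3.4 × 0.6 km = -2.04°C, so T = 16.18°C.
T_parcel − T_env = 13.62 − 16.18 = -2.56°C

-2.56°C (parcel cooler than environment)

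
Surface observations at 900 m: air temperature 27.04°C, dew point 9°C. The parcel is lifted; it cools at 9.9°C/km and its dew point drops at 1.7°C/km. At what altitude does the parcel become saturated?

T and T_d converge at 9.9 − 1.7 = 8.2°C per km
Height above start = (27.04 − 9) / 8.2 = 2.2 km
LCL altitude = 900 m + 2200 m = 3100 m

3100 m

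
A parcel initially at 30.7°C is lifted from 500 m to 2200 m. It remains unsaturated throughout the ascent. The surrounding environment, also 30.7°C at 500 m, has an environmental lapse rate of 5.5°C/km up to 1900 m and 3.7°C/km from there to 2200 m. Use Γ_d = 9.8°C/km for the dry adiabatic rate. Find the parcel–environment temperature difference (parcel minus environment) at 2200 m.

-7.85°C (parcel cooler than environment)

Parcel:
  Dry to 2200 m: -9.8 × 1.7 km = -16.66°C, so T = 14.04°C.
Environment:
  Environment, lower layer to 1900 m: -5.5 × 1.4 km = -7.7°C, so T = 23°C.
  Environment, upper layer to 2200 m: -3.7 × 0.3 km = -1.11°C, so T = 21.89°C.
T_parcel − T_env = 14.04 − 21.89 = -7.85°C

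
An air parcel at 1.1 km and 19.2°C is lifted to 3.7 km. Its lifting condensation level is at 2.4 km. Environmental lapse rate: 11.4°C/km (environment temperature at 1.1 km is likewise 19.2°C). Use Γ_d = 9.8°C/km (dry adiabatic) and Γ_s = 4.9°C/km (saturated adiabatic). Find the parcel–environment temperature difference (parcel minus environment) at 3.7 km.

Parcel:
  Dry to 2400 m: -9.8 × 1.3 km = -12.74°C, so T = 6.46°C.
  Saturated to 3700 m: -4.9 × 1.3 km = -6.37°C, so T = 0.09°C.
Environment:
  Environment to 3700 m: -11.4 × 2.6 km = -29.64°C, so T = -10.44°C.
T_parcel − T_env = 0.09 − (-10.44) = +10.53°C

+10.53°C (parcel warmer than environment)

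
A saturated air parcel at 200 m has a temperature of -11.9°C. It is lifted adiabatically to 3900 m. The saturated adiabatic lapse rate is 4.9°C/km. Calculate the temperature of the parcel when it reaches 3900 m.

Saturated adiabatic to 3900 m: -4.9 × 3.7 km = -18.13°C, so T = -30.03°C.

-30.03°C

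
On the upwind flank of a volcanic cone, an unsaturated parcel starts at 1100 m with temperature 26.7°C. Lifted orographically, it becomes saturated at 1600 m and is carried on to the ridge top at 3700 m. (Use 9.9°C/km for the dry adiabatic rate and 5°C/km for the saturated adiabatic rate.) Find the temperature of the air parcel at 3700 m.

Dry to 1600 m: -9.9 × 0.5 km = -4.95°C, so T = 21.75°C.
Saturated to 3700 m: -5 × 2.1 km = -10.5°C, so T = 11.25°C.

11.25°C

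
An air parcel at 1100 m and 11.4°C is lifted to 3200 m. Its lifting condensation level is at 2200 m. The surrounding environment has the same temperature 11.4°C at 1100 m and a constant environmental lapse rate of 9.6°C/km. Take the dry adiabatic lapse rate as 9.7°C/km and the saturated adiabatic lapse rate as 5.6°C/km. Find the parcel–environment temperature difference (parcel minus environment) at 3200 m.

Parcel:
  Dry to 2200 m: -9.7 × 1.1 km = -10.67°C, so T = 0.73°C.
  Saturated to 3200 m: -5.6 × 1 km = -5.6°C, so T = -4.87°C.
Environment:
  Environment to 3200 m: -9.6 × 2.1 km = -20.16°C, so T = -8.76°C.
T_parcel − T_env = -4.87 − (-8.76) = +3.89°C

+3.89°C (parcel warmer than environment)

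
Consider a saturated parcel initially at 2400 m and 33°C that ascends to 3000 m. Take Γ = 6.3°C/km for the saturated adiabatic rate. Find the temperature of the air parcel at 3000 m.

29.22°C

From 2400 m to 3000 m (saturated adiabatic): cools by 6.3 × 0.6 = 3.78°C, giving 29.22°C.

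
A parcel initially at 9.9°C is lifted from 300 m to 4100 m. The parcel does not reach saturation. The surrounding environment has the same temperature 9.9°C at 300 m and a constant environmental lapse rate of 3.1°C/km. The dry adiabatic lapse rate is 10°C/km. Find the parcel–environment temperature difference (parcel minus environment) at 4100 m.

-26.22°C (parcel cooler than environment)

Parcel:
  From 300 m to 4100 m (dry): cools by 10 × 3.8 = 38°C, giving -28.1°C.
Environment:
  From 300 m to 4100 m (environment): cools by 3.1 × 3.8 = 11.78°C, giving -1.88°C.
T_parcel − T_env = -28.1 − (-1.88) = -26.22°C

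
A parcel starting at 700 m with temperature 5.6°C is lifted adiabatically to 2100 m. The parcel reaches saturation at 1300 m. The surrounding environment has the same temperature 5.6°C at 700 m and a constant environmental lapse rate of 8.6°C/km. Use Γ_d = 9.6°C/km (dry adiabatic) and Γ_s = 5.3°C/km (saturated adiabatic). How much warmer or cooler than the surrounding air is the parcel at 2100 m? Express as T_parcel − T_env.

Parcel:
  700–1300 m, dry: Δz = 0.6 km ⇒ ΔT = -5.76°C; T = -0.16°C
  1300–2100 m, saturated: Δz = 0.8 km ⇒ ΔT = -4.24°C; T = -4.4°C
Environment:
  700–2100 m, environment: Δz = 1.4 km ⇒ ΔT = -12.04°C; T = -6.44°C
T_parcel − T_env = -4.4 − (-6.44) = +2.04°C

+2.04°C (parcel warmer than environment)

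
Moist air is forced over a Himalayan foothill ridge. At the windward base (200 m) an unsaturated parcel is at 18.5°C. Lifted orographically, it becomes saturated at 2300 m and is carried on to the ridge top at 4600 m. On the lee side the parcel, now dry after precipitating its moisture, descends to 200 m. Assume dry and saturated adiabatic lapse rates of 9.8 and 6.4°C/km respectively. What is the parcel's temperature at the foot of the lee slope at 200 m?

26.32°C

Dry to 2300 m: -9.8 × 2.1 km = -20.58°C, so T = -2.08°C.
Saturated to 4600 m: -6.4 × 2.3 km = -14.72°C, so T = -16.8°C.
Dry descent to 200 m: +9.8 × 4.4 km = +43.12°C, so T = 26.32°C.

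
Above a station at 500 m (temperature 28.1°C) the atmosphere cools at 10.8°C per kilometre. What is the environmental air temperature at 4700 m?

-17.26°C

Environmental to 4700 m: -10.8 × 4.2 km = -45.36°C, so T = -17.26°C.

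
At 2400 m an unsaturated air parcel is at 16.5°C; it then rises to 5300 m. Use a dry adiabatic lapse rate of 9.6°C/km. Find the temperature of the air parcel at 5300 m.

-11.34°C

Dry adiabatic to 5300 m: -9.6 × 2.9 km = -27.84°C, so T = -11.34°C.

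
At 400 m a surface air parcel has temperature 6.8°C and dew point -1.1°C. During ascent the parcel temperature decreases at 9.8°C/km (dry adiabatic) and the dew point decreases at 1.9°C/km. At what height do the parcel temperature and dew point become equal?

T and T_d converge at 9.8 − 1.9 = 7.9°C per km
Height above start = (6.8 − (-1.1)) / 7.9 = 1 km
LCL altitude = 400 m + 1000 m = 1400 m

1400 m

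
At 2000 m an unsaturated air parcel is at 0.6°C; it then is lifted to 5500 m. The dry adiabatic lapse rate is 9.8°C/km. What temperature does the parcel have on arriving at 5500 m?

-33.7°C

From 2000 m to 5500 m (dry adiabatic): cools by 9.8 × 3.5 = 34.3°C, giving -33.7°C.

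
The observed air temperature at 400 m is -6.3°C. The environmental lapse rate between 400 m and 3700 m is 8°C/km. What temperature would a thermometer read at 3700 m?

Environmental to 3700 m: -8 × 3.3 km = -26.4°C, so T = -32.7°C.

-32.7°C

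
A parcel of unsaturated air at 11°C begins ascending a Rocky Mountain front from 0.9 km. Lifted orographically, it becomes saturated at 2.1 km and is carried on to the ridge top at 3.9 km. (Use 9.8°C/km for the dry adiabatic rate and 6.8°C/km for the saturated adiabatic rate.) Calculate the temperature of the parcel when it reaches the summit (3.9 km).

-13°C

From 900 m to 2100 m (dry): cools by 9.8 × 1.2 = 11.76°C, giving -0.76°C.
From 2100 m to 3900 m (saturated): cools by 6.8 × 1.8 = 12.24°C, giving -13°C.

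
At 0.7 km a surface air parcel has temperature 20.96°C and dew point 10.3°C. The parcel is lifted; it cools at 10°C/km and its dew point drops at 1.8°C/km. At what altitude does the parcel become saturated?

2 km

T and T_d converge at 10 − 1.8 = 8.2°C per km
Height above start = (20.96 − 10.3) / 8.2 = 1.3 km
LCL altitude = 700 m + 1300 m = 2000 m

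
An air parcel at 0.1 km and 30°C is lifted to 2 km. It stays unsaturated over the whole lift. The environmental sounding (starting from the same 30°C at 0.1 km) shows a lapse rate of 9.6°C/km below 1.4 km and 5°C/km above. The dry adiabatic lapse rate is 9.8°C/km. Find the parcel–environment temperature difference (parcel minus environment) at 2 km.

-3.14°C (parcel cooler than environment)

Parcel:
  100–2000 m, dry: Δz = 1.9 km ⇒ ΔT = -18.62°C; T = 11.38°C
Environment:
  100–1400 m, environment, lower layer: Δz = 1.3 km ⇒ ΔT = -12.48°C; T = 17.52°C
  1400–2000 m, environment, upper layer: Δz = 0.6 km ⇒ ΔT = -3°C; T = 14.52°C
T_parcel − T_env = 11.38 − 14.52 = -3.14°C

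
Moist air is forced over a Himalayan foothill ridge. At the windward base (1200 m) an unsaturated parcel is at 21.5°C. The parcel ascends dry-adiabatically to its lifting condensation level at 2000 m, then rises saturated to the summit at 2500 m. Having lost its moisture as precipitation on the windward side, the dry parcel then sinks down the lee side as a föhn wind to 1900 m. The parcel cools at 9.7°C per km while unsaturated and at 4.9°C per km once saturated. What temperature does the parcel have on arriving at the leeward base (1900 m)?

17.11°C

From 1200 m to 2000 m (dry): cools by 9.7 × 0.8 = 7.76°C, giving 13.74°C.
From 2000 m to 2500 m (saturated): cools by 4.9 × 0.5 = 2.45°C, giving 11.29°C.
From 2500 m to 1900 m (dry descent): warms by 9.7 × 0.6 = 5.82°C, giving 17.11°C.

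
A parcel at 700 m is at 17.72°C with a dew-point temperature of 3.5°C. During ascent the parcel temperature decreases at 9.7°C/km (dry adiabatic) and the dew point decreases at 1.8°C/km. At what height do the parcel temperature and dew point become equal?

T and T_d converge at 9.7 − 1.8 = 7.9°C per km
Height above start = (17.72 − 3.5) / 7.9 = 1.8 km
LCL altitude = 700 m + 1800 m = 2500 m

2500 m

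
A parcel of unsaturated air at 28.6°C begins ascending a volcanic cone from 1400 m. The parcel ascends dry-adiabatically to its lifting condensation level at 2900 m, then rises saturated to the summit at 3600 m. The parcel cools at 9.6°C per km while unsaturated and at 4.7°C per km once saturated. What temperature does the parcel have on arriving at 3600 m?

Dry to 2900 m: -9.6 × 1.5 km = -14.4°C, so T = 14.2°C.
Saturated to 3600 m: -4.7 × 0.7 km = -3.29°C, so T = 10.91°C.

10.91°C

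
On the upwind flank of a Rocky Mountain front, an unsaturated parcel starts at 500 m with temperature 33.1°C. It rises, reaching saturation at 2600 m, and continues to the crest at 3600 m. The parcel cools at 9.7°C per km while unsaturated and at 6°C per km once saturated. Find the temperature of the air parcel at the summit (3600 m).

6.73°C

Dry to 2600 m: -9.7 × 2.1 km = -20.37°C, so T = 12.73°C.
Saturated to 3600 m: -6 × 1 km = -6°C, so T = 6.73°C.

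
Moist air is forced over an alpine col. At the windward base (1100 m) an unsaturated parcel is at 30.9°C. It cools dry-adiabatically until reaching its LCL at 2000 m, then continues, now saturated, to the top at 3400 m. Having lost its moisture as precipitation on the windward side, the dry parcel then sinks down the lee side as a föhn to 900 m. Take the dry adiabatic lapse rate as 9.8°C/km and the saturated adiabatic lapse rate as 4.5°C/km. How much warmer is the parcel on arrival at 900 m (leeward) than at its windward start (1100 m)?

+9.38°C

1100 → 2000 m (dry, 9.8°C/km): ΔT = -9.8 × 0.9 = -8.82°C → T = 22.08°C
2000 → 3400 m (saturated, 4.5°C/km): ΔT = -4.5 × 1.4 = -6.3°C → T = 15.78°C
3400 → 900 m (dry descent, 9.8°C/km): ΔT = +9.8 × 2.5 = +24.5°C → T = 40.28°C
Net change vs windward start: 40.28 − 30.9 = +9.38°C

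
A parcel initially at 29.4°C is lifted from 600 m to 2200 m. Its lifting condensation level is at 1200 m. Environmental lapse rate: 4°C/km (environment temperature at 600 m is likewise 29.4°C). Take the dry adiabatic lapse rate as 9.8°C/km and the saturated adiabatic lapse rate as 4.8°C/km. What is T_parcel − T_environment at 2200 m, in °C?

-4.28°C (parcel cooler than environment)

Parcel:
  600 → 1200 m (dry, 9.8°C/km): ΔT = -9.8 × 0.6 = -5.88°C → T = 23.52°C
  1200 → 2200 m (saturated, 4.8°C/km): ΔT = -4.8 × 1 = -4.8°C → T = 18.72°C
Environment:
  600 → 2200 m (environment, 4°C/km): ΔT = -4 × 1.6 = -6.4°C → T = 23°C
T_parcel − T_env = 18.72 − 23 = -4.28°C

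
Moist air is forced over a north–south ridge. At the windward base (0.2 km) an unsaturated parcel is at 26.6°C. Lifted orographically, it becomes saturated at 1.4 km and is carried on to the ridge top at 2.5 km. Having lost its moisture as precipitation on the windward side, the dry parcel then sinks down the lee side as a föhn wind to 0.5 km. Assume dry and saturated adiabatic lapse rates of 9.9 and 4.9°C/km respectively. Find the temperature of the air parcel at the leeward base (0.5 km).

29.13°C

200 → 1400 m (dry, 9.9°C/km): ΔT = -9.9 × 1.2 = -11.88°C → T = 14.72°C
1400 → 2500 m (saturated, 4.9°C/km): ΔT = -4.9 × 1.1 = -5.39°C → T = 9.33°C
2500 → 500 m (dry descent, 9.9°C/km): ΔT = +9.9 × 2 = +19.8°C → T = 29.13°C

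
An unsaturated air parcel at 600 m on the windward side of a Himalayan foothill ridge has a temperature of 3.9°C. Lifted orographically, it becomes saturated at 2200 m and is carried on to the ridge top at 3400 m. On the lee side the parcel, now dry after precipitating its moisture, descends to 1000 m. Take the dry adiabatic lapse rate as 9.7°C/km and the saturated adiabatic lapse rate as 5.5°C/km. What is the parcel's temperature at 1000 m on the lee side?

600–2200 m, dry: Δz = 1.6 km ⇒ ΔT = -15.52°C; T = -11.62°C
2200–3400 m, saturated: Δz = 1.2 km ⇒ ΔT = -6.6°C; T = -18.22°C
3400–1000 m, dry descent: Δz = 2.4 km ⇒ ΔT = +23.28°C; T = 5.06°C

5.06°C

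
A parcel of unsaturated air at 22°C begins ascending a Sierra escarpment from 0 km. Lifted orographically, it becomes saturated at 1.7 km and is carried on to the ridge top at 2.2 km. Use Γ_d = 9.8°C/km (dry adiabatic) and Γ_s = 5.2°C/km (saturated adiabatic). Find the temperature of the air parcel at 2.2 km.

2.74°C

0 → 1700 m (dry, 9.8°C/km): ΔT = -9.8 × 1.7 = -16.66°C → T = 5.34°C
1700 → 2200 m (saturated, 5.2°C/km): ΔT = -5.2 × 0.5 = -2.6°C → T = 2.74°C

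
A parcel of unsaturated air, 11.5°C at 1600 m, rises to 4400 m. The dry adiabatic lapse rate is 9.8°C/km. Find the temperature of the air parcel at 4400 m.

-15.94°C

Dry adiabatic to 4400 m: -9.8 × 2.8 km = -27.44°C, so T = -15.94°C.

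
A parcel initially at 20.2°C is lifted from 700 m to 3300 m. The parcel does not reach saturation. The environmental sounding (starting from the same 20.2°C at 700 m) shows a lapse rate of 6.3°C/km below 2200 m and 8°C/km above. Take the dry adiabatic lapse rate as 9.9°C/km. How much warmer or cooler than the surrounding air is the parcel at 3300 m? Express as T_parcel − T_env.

-7.49°C (parcel cooler than environment)

Parcel:
  700–3300 m, dry: Δz = 2.6 km ⇒ ΔT = -25.74°C; T = -5.54°C
Environment:
  700–2200 m, environment, lower layer: Δz = 1.5 km ⇒ ΔT = -9.45°C; T = 10.75°C
  2200–3300 m, environment, upper layer: Δz = 1.1 km ⇒ ΔT = -8.8°C; T = 1.95°C
T_parcel − T_env = -5.54 − 1.95 = -7.49°C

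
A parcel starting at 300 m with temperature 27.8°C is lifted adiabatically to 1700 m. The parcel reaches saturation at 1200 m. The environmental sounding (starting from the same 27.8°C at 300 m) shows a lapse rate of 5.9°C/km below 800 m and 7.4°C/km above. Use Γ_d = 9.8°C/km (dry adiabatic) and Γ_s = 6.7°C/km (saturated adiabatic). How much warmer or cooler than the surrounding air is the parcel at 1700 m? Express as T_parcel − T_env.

Parcel:
  From 300 m to 1200 m (dry): cools by 9.8 × 0.9 = 8.82°C, giving 18.98°C.
  From 1200 m to 1700 m (saturated): cools by 6.7 × 0.5 = 3.35°C, giving 15.63°C.
Environment:
  From 300 m to 800 m (environment, lower layer): cools by 5.9 × 0.5 = 2.95°C, giving 24.85°C.
  From 800 m to 1700 m (environment, upper layer): cools by 7.4 × 0.9 = 6.66°C, giving 18.19°C.
T_parcel − T_env = 15.63 − 18.19 = -2.56°C

-2.56°C (parcel cooler than environment)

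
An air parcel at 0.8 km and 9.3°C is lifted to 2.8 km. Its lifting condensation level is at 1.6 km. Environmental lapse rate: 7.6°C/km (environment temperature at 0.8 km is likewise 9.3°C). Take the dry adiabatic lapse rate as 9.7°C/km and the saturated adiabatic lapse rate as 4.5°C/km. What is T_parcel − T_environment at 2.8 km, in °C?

+2.04°C (parcel warmer than environment)

Parcel:
  Dry to 1600 m: -9.7 × 0.8 km = -7.76°C, so T = 1.54°C.
  Saturated to 2800 m: -4.5 × 1.2 km = -5.4°C, so T = -3.86°C.
Environment:
  Environment to 2800 m: -7.6 × 2 km = -15.2°C, so T = -5.9°C.
T_parcel − T_env = -3.86 − (-5.9) = +2.04°C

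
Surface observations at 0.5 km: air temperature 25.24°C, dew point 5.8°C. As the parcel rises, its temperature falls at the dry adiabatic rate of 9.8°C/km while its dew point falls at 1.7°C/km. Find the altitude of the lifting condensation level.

2.9 km

T and T_d converge at 9.8 − 1.7 = 8.1°C per km
Height above start = (25.24 − 5.8) / 8.1 = 2.4 km
LCL altitude = 500 m + 2400 m = 2900 m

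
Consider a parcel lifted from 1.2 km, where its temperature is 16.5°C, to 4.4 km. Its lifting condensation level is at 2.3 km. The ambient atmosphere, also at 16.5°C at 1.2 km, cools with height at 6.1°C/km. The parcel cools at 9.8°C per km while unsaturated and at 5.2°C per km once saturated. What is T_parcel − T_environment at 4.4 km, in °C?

-2.18°C (parcel cooler than environment)

Parcel:
  From 1200 m to 2300 m (dry): cools by 9.8 × 1.1 = 10.78°C, giving 5.72°C.
  From 2300 m to 4400 m (saturated): cools by 5.2 × 2.1 = 10.92°C, giving -5.2°C.
Environment:
  From 1200 m to 4400 m (environment): cools by 6.1 × 3.2 = 19.52°C, giving -3.02°C.
T_parcel − T_env = -5.2 − (-3.02) = -2.18°C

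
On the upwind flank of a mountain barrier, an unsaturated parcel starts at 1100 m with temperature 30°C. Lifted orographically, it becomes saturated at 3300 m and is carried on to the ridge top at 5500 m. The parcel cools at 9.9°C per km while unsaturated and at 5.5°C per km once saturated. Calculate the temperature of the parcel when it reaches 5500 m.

-3.88°C

From 1100 m to 3300 m (dry): cools by 9.9 × 2.2 = 21.78°C, giving 8.22°C.
From 3300 m to 5500 m (saturated): cools by 5.5 × 2.2 = 12.1°C, giving -3.88°C.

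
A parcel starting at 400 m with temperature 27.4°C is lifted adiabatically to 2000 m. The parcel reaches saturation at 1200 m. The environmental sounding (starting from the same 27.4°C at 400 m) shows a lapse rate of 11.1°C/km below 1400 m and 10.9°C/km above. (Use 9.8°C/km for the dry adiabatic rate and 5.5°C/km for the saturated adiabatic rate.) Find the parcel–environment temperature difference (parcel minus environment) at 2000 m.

Parcel:
  400–1200 m, dry: Δz = 0.8 km ⇒ ΔT = -7.84°C; T = 19.56°C
  1200–2000 m, saturated: Δz = 0.8 km ⇒ ΔT = -4.4°C; T = 15.16°C
Environment:
  400–1400 m, environment, lower layer: Δz = 1 km ⇒ ΔT = -11.1°C; T = 16.3°C
  1400–2000 m, environment, upper layer: Δz = 0.6 km ⇒ ΔT = -6.54°C; T = 9.76°C
T_parcel − T_env = 15.16 − 9.76 = +5.4°C

+5.4°C (parcel warmer than environment)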